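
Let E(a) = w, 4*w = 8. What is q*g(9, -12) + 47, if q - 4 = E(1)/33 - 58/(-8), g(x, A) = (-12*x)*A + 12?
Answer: 163254/11 ≈ 14841.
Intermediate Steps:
w = 2 (w = (¼)*8 = 2)
g(x, A) = 12 - 12*A*x (g(x, A) = -12*A*x + 12 = 12 - 12*A*x)
E(a) = 2
q = 1493/132 (q = 4 + (2/33 - 58/(-8)) = 4 + (2*(1/33) - 58*(-⅛)) = 4 + (2/33 + 29/4) = 4 + 965/132 = 1493/132 ≈ 11.311)
q*g(9, -12) + 47 = 1493*(12 - 12*(-12)*9)/132 + 47 = 1493*(12 + 1296)/132 + 47 = (1493/132)*1308 + 47 = 162737/11 + 47 = 163254/11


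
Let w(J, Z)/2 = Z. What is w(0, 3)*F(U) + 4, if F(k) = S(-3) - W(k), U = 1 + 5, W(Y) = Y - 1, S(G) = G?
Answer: -44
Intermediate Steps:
w(J, Z) = 2*Z
W(Y) = -1 + Y
U = 6
F(k) = -2 - k (F(k) = -3 - (-1 + k) = -3 + (1 - k) = -2 - k)
w(0, 3)*F(U) + 4 = (2*3)*(-2 - 1*6) + 4 = 6*(-2 - 6) + 4 = 6*(-8) + 4 = -48 + 4 = -44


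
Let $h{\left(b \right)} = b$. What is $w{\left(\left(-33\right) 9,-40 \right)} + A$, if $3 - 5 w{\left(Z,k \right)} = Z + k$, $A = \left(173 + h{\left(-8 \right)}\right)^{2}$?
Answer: $27293$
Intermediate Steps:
$A = 27225$ ($A = \left(173 - 8\right)^{2} = 165^{2} = 27225$)
$w{\left(Z,k \right)} = \frac{3}{5} - \frac{Z}{5} - \frac{k}{5}$ ($w{\left(Z,k \right)} = \frac{3}{5} - \frac{Z + k}{5} = \frac{3}{5} - \left(\frac{Z}{5} + \frac{k}{5}\right) = \frac{3}{5} - \frac{Z}{5} - \frac{k}{5}$)
$w{\left(\left(-33\right) 9,-40 \right)} + A = \left(\frac{3}{5} - \frac{\left(-33\right) 9}{5} - -8\right) + 27225 = \left(\frac{3}{5} - - \frac{297}{5} + 8\right) + 27225 = \left(\frac{3}{5} + \frac{297}{5} + 8\right) + 27225 = 68 + 27225 = 27293$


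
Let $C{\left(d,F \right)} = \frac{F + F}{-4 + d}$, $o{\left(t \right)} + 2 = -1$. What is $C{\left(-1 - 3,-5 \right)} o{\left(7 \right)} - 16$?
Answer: $- \frac{79}{4} \approx -19.75$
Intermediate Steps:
$o{\left(t \right)} = -3$ ($o{\left(t \right)} = -2 - 1 = -3$)
$C{\left(d,F \right)} = \frac{2 F}{-4 + d}$
$C{\left(-1 - 3,-5 \right)} o{\left(7 \right)} - 16 = 2 \left(-5\right) \frac{1}{-4 - 4} \left(-3\right) - 16 = 2 \left(-5\right) \frac{1}{-8} \left(-3\right) - 16 = 2 \left(-5\right) \left(- \frac{1}{8}\right) \left(-3\right) - 16 = \frac{5}{4} \left(-3\right) - 16 = - \frac{15}{4} - 16 = - \frac{79}{4}$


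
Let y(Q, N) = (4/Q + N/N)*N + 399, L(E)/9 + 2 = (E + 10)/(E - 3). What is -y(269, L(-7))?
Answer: -1016799/2690 ≈ -377.99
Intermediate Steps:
L(E) = -18 + 9*(10 + E)/(-3 + E) (L(E) = -18 + 9*((E + 10)/(E - 3)) = -18 + 9*((10 + E)/(-3 + E)) = -18 + 9*(10 + E)/(-3 + E))
y(Q, N) = 399 + N*(1 + 4/Q) (y(Q, N) = (4/Q + 1)*N + 399 = (1 + 4/Q)*N + 399 = N*(1 + 4/Q) + 399 = 399 + N*(1 + 4/Q))
-y(269, L(-7)) = -(399 + 9*(16 - 1*(-7))/(-3 - 7) + 4*(9*(16 - 1*(-7))/(-3 - 7))/269) = -(399 + 9*(16 + 7)/(-10) + 4*(9*(16 + 7)/(-10))*(1/269)) = -(399 + 9*(-1/10)*23 + 4*(9*(-1/10)*23)*(1/269)) = -(399 - 207/10 + 4*(-207/10)*(1/269)) = -(399 - 207/10 - 414/1345) = -1*1016799/2690 = -1016799/2690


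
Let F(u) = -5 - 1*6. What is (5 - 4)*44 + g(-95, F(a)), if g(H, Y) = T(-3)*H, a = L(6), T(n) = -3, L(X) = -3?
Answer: 329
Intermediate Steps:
a = -3
F(u) = -11 (F(u) = -5 - 6 = -11)
g(H, Y) = -3*H
(5 - 4)*44 + g(-95, F(a)) = (5 - 4)*44 - 3*(-95) = 1*44 + 285 = 44 + 285 = 329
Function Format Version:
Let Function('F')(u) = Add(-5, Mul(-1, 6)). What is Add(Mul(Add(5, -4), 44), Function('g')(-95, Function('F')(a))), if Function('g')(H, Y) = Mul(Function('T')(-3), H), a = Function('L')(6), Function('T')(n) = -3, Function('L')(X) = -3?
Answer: 329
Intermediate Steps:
a = -3
Function('F')(u) = -11 (Function('F')(u) = Add(-5, -6) = -11)
Function('g')(H, Y) = Mul(-3, H)
Add(Mul(Add(5, -4), 44), Function('g')(-95, Function('F')(a))) = Add(Mul(Add(5, -4), 44), Mul(-3, -95)) = Add(Mul(1, 44), 285) = Add(44, 285) = 329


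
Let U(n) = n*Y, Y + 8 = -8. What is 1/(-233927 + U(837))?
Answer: -1/247319 ≈ -4.0434e-6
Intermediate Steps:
Y = -16 (Y = -8 - 8 = -16)
U(n) = -16*n (U(n) = n*(-16) = -16*n)
1/(-233927 + U(837)) = 1/(-233927 - 16*837) = 1/(-233927 - 13392) = 1/(-247319) = -1/247319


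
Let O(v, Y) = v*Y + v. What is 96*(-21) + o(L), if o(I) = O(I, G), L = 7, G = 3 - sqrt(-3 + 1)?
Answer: -1988 - 7*I*sqrt(2) ≈ -1988.0 - 9.8995*I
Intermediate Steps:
G = 3 - I*sqrt(2) (G = 3 - sqrt(-2) = 3 - I*sqrt(2) ≈ 3.0 - 1.4142*I)
O(v, Y) = v + Y*v (O(v, Y) = Y*v + v = v + Y*v)
o(I) = I*(4 - I*sqrt(2)) (o(I) = I*(1 + (3 - I*sqrt(2))) = I*(4 - I*sqrt(2)))
96*(-21) + o(L) = 96*(-21) + 7*(4 - I*sqrt(2)) = -2016 + (28 - 7*I*sqrt(2)) = -1988 - 7*I*sqrt(2)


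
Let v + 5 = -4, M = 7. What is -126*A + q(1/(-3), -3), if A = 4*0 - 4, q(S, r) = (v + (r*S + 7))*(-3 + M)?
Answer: 500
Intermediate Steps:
v = -9 (v = -5 - 4 = -9)
q(S, r) = -8 + 4*S*r (q(S, r) = (-9 + (r*S + 7))*(-3 + 7) = (-9 + (S*r + 7))*4 = (-9 + (7 + S*r))*4 = (-2 + S*r)*4 = -8 + 4*S*r)
A = -4 (A = 0 - 4 = -4)
-126*A + q(1/(-3), -3) = -126*(-4) + (-8 + 4*(1/(-3))*(-3)) = 504 + (-8 + 4*(1*(-⅓))*(-3)) = 504 + (-8 + 4*(-⅓)*(-3)) = 504 + (-8 + 4) = 504 - 4 = 500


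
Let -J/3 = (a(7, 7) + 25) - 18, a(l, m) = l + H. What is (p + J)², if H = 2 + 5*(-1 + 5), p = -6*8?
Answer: 24336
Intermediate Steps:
p = -48
H = 22 (H = 2 + 5*4 = 2 + 20 = 22)
a(l, m) = 22 + l (a(l, m) = l + 22 = 22 + l)
J = -108 (J = -3*(((22 + 7) + 25) - 18) = -3*((29 + 25) - 18) = -3*(54 - 18) = -3*36 = -108)
(p + J)² = (-48 - 108)² = (-156)² = 24336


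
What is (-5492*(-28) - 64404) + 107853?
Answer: 197225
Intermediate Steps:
(-5492*(-28) - 64404) + 107853 = (153776 - 64404) + 107853 = 89372 + 107853 = 197225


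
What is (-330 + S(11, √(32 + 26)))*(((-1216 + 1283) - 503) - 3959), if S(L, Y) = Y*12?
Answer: 1450350 - 52740*√58 ≈ 1.0487e+6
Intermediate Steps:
S(L, Y) = 12*Y
(-330 + S(11, √(32 + 26)))*(((-1216 + 1283) - 503) - 3959) = (-330 + 12*√(32 + 26))*(((-1216 + 1283) - 503) - 3959) = (-330 + 12*√58)*((67 - 503) - 3959) = (-330 + 12*√58)*(-436 - 3959) = (-330 + 12*√58)*(-4395) = 1450350 - 52740*√58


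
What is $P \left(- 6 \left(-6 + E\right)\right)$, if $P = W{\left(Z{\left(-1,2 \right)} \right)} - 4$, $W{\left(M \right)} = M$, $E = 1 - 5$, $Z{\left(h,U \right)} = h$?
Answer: $-300$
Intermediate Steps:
$E = -4$ ($E = 1 - 5 = -4$)
$P = -5$ ($P = -1 - 4 = -5$)
$P \left(- 6 \left(-6 + E\right)\right) = - 5 \left(- 6 \left(-6 - 4\right)\right) = - 5 \left(\left(-6\right) \left(-10\right)\right) = \left(-5\right) 60 = -300$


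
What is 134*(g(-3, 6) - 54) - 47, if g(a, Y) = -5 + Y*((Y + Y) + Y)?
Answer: 6519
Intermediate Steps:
g(a, Y) = -5 + 3*Y² (g(a, Y) = -5 + Y*(2*Y + Y) = -5 + Y*(3*Y) = -5 + 3*Y²)
134*(g(-3, 6) - 54) - 47 = 134*((-5 + 3*6²) - 54) - 47 = 134*((-5 + 3*36) - 54) - 47 = 134*((-5 + 108) - 54) - 47 = 134*(103 - 54) - 47 = 134*49 - 47 = 6566 - 47 = 6519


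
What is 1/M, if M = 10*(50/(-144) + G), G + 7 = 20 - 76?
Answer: -36/22805 ≈ -0.0015786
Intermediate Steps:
G = -63 (G = -7 + (20 - 76) = -7 - 56 = -63)
M = -22805/36 (M = 10*(50/(-144) - 63) = 10*(50*(-1/144) - 63) = 10*(-25/72 - 63) = 10*(-4561/72) = -22805/36 ≈ -633.47)
1/M = 1/(-22805/36) = -36/22805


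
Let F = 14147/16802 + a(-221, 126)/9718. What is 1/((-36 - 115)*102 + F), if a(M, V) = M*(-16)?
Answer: -81640918/1257334972827 ≈ -6.4932e-5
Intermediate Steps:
a(M, V) = -16*M
F = 98446209/81640918 (F = 14147/16802 - 16*(-221)/9718 = 14147*(1/16802) + 3536*(1/9718) = 14147/16802 + 1768/4859 = 98446209/81640918 ≈ 1.2058)
1/((-36 - 115)*102 + F) = 1/((-36 - 115)*102 + 98446209/81640918) = 1/(-151*102 + 98446209/81640918) = 1/(-15402 + 98446209/81640918) = 1/(-1257334972827/81640918) = -81640918/1257334972827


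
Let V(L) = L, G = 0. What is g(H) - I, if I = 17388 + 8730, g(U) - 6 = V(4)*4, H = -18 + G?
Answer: -26096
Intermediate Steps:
H = -18 (H = -18 + 0 = -18)
g(U) = 22 (g(U) = 6 + 4*4 = 6 + 16 = 22)
I = 26118
g(H) - I = 22 - 1*26118 = 22 - 26118 = -26096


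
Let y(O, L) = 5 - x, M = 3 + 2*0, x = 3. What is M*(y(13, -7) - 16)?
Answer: -42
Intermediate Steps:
M = 3 (M = 3 + 0 = 3)
y(O, L) = 2 (y(O, L) = 5 - 1*3 = 5 - 3 = 2)
M*(y(13, -7) - 16) = 3*(2 - 16) = 3*(-14) = -42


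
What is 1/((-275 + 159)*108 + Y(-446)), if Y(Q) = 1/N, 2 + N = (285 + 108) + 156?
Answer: -547/6852815 ≈ -7.9821e-5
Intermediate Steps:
N = 547 (N = -2 + ((285 + 108) + 156) = -2 + (393 + 156) = -2 + 549 = 547)
Y(Q) = 1/547
1/((-275 + 159)*108 + Y(-446)) = 1/((-275 + 159)*108 + 1/547) = 1/(-116*108 + 1/547) = 1/(-12528 + 1/547) = 1/(-6852815/547) = -547/6852815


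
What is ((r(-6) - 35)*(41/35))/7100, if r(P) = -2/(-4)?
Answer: -2829/497000 ≈ -0.0056922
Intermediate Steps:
r(P) = 1/2 (r(P) = -2*(-1/4) = 1/2)
((r(-6) - 35)*(41/35))/7100 = ((1/2 - 35)*(41/35))/7100 = -2829/(2*35)*(1/7100) = -69/2*41/35*(1/7100) = -2829/70*1/7100 = -2829/497000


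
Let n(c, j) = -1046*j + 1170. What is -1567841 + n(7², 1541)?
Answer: -3178557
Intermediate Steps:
n(c, j) = 1170 - 1046*j
-1567841 + n(7², 1541) = -1567841 + (1170 - 1046*1541) = -1567841 + (1170 - 1611886) = -1567841 - 1610716 = -3178557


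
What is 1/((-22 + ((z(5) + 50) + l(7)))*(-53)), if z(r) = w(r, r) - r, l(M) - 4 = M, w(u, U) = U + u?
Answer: -1/2332 ≈ -0.00042882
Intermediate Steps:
l(M) = 4 + M
z(r) = r (z(r) = (r + r) - r = 2*r - r = r)
1/((-22 + ((z(5) + 50) + l(7)))*(-53)) = 1/((-22 + ((5 + 50) + (4 + 7)))*(-53)) = 1/((-22 + (55 + 11))*(-53)) = 1/((-22 + 66)*(-53)) = 1/(44*(-53)) = 1/(-2332) = -1/2332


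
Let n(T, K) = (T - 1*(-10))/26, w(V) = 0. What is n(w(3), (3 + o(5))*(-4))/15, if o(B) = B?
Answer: 1/39 ≈ 0.025641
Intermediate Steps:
n(T, K) = 5/13 + T/26 (n(T, K) = (T + 10)*(1/26) = (10 + T)*(1/26) = 5/13 + T/26)
n(w(3), (3 + o(5))*(-4))/15 = (5/13 + (1/26)*0)/15 = (5/13 + 0)*(1/15) = (5/13)*(1/15) = 1/39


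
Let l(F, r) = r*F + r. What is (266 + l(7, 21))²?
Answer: 188356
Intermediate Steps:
l(F, r) = r + F*r (l(F, r) = F*r + r = r + F*r)
(266 + l(7, 21))² = (266 + 21*(1 + 7))² = (266 + 21*8)² = (266 + 168)² = 434² = 188356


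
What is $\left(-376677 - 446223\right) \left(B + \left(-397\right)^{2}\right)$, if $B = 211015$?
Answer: $-303340689600$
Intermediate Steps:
$\left(-376677 - 446223\right) \left(B + \left(-397\right)^{2}\right) = \left(-376677 - 446223\right) \left(211015 + \left(-397\right)^{2}\right) = - 822900 \left(211015 + 157609\right) = \left(-822900\right) 368624 = -303340689600$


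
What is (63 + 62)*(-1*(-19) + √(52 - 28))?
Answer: 2375 + 250*√6 ≈ 2987.4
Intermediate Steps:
(63 + 62)*(-1*(-19) + √(52 - 28)) = 125*(19 + √24) = 125*(19 + 2*√6) = 2375 + 250*√6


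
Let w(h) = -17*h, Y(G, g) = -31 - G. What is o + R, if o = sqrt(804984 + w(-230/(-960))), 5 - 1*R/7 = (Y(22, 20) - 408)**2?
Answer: -1487612 + sqrt(463668438)/24 ≈ -1.4867e+6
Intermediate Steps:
R = -1487612 (R = 35 - 7*((-31 - 1*22) - 408)**2 = 35 - 7*((-31 - 22) - 408)**2 = 35 - 7*(-53 - 408)**2 = 35 - 7*(-461)**2 = 35 - 7*212521 = 35 - 1487647 = -1487612)
o = sqrt(463668438)/24 (o = sqrt(804984 - (-3910)/(-960)) = sqrt(804984 - (-3910)*(-1)/960) = sqrt(804984 - 17*23/96) = sqrt(804984 - 391/96) = sqrt(77278073/96) = sqrt(463668438)/24 ≈ 897.21)
o + R = sqrt(463668438)/24 - 1487612 = -1487612 + sqrt(463668438)/24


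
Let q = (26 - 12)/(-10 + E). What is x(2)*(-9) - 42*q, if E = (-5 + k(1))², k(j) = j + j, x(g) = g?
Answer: 570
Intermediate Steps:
k(j) = 2*j
E = 9 (E = (-5 + 2*1)² = (-5 + 2)² = (-3)² = 9)
q = -14 (q = (26 - 12)/(-10 + 9) = 14/(-1) = 14*(-1) = -14)
x(2)*(-9) - 42*q = 2*(-9) - 42*(-14) = -18 + 588 = 570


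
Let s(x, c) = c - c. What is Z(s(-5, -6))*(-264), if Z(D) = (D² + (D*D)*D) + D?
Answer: 0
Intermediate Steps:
s(x, c) = 0
Z(D) = D + D² + D³ (Z(D) = (D² + D²*D) + D = (D² + D³) + D = D + D² + D³)
Z(s(-5, -6))*(-264) = (0*(1 + 0 + 0²))*(-264) = (0*(1 + 0 + 0))*(-264) = (0*1)*(-264) = 0*(-264) = 0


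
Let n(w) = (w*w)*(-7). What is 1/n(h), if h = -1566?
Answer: -1/17166492 ≈ -5.8253e-8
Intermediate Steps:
n(w) = -7*w² (n(w) = w²*(-7) = -7*w²)
1/n(h) = 1/(-7*(-1566)²) = 1/(-7*2452356) = 1/(-17166492) = -1/17166492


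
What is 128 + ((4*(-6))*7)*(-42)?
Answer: 7184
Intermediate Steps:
128 + ((4*(-6))*7)*(-42) = 128 - 24*7*(-42) = 128 - 168*(-42) = 128 + 7056 = 7184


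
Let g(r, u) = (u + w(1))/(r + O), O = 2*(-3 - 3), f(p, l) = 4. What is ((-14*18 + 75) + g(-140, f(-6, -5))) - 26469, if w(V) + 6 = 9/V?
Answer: -4050199/152 ≈ -26646.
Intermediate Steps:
w(V) = -6 + 9/V
O = -12 (O = 2*(-6) = -12)
g(r, u) = (3 + u)/(-12 + r) (g(r, u) = (u + (-6 + 9/1))/(r - 12) = (u + (-6 + 9*1))/(-12 + r) = (u + (-6 + 9))/(-12 + r) = (u + 3)/(-12 + r) = (3 + u)/(-12 + r))
((-14*18 + 75) + g(-140, f(-6, -5))) - 26469 = ((-14*18 + 75) + (3 + 4)/(-12 - 140)) - 26469 = ((-252 + 75) + 7/(-152)) - 26469 = (-177 - 1/152*7) - 26469 = (-177 - 7/152) - 26469 = -26911/152 - 26469 = -4050199/152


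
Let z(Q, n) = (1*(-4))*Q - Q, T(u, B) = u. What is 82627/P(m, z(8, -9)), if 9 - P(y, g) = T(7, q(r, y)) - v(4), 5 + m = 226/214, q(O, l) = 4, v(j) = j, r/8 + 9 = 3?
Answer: 82627/6 ≈ 13771.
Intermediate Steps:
r = -48 (r = -72 + 8*3 = -72 + 24 = -48)
m = -422/107 (m = -5 + 226/214 = -5 + 226*(1/214) = -5 + 113/107 = -422/107 ≈ -3.9439)
z(Q, n) = -5*Q (z(Q, n) = -4*Q - Q = -5*Q)
P(y, g) = 6 (P(y, g) = 9 - (7 - 1*4) = 9 - (7 - 4) = 9 - 1*3 = 9 - 3 = 6)
82627/P(m, z(8, -9)) = 82627/6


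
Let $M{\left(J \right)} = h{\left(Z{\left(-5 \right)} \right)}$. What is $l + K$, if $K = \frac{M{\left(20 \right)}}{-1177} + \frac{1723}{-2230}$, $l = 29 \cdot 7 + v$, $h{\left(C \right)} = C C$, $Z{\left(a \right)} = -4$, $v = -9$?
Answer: $\frac{507130089}{2624710} \approx 193.21$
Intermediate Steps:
$h{\left(C \right)} = C^{2}$
$M{\left(J \right)} = 16$ ($M{\left(J \right)} = \left(-4\right)^{2} = 16$)
$l = 194$ ($l = 29 \cdot 7 - 9 = 203 - 9 = 194$)
$K = - \frac{2063651}{2624710}$ ($K = \frac{16}{-1177} + \frac{1723}{-2230} = 16 \left(- \frac{1}{1177}\right) + 1723 \left(- \frac{1}{2230}\right) = - \frac{16}{1177} - \frac{1723}{2230} = - \frac{2063651}{2624710} \approx -0.78624$)
$l + K = 194 - \frac{2063651}{2624710} = \frac{507130089}{2624710}$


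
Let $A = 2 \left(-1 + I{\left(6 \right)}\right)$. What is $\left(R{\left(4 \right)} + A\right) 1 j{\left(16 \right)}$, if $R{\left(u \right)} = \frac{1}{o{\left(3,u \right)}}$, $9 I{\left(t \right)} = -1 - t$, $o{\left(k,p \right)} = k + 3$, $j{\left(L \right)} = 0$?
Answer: $0$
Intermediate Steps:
$o{\left(k,p \right)} = 3 + k$
$I{\left(t \right)} = - \frac{1}{9} - \frac{t}{9}$ ($I{\left(t \right)} = \frac{-1 - t}{9} = - \frac{1}{9} - \frac{t}{9}$)
$R{\left(u \right)} = \frac{1}{6}$ ($R{\left(u \right)} = \frac{1}{3 + 3} = \frac{1}{6}$)
$A = - \frac{32}{9}$ ($A = 2 \left(-1 - \frac{7}{9}\right) = 2 \left(- \frac{16}{9}\right) = - \frac{32}{9} \approx -3.5556$)
$\left(R{\left(4 \right)} + A\right) 1 j{\left(16 \right)} = \left(\frac{1}{6} - \frac{32}{9}\right) 1 \cdot 0 = \left(- \frac{61}{18}\right) 1 \cdot 0 = \left(- \frac{61}{18}\right) 0 = 0$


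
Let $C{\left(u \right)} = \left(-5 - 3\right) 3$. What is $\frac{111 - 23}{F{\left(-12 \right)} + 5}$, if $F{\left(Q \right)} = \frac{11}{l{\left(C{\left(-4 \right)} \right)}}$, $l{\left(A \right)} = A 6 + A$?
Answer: $\frac{14784}{829} \approx 17.834$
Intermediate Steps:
$C{\left(u \right)} = -24$ ($C{\left(u \right)} = \left(-8\right) 3 = -24$)
$l{\left(A \right)} = 7 A$ ($l{\left(A \right)} = 6 A + A = 7 A$)
$F{\left(Q \right)} = - \frac{11}{168}$ ($F{\left(Q \right)} = \frac{11}{7 \left(-24\right)} = \frac{11}{-168} = 11 \left(- \frac{1}{168}\right) = - \frac{11}{168}$)
$\frac{111 - 23}{F{\left(-12 \right)} + 5} = \frac{111 - 23}{- \frac{11}{168} + 5} = \frac{88}{\frac{829}{168}} = 88 \cdot \frac{168}{829} = \frac{14784}{829}$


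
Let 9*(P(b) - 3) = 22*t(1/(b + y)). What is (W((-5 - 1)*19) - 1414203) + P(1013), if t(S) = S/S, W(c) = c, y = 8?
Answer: -12728804/9 ≈ -1.4143e+6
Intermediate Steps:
t(S) = 1
P(b) = 49/9 (P(b) = 3 + (22*1)/9 = 3 + (⅑)*22 = 3 + 22/9 = 49/9)
(W((-5 - 1)*19) - 1414203) + P(1013) = ((-5 - 1)*19 - 1414203) + 49/9 = (-6*19 - 1414203) + 49/9 = (-114 - 1414203) + 49/9 = -1414317 + 49/9 = -12728804/9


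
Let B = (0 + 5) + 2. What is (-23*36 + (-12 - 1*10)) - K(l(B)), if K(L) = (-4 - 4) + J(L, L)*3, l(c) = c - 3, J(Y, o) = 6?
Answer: -860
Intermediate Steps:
B = 7 (B = 5 + 2 = 7)
l(c) = -3 + c
K(L) = 10 (K(L) = (-4 - 4) + 6*3 = -8 + 18 = 10)
(-23*36 + (-12 - 1*10)) - K(l(B)) = (-23*36 + (-12 - 1*10)) - 1*10 = (-828 + (-12 - 10)) - 10 = (-828 - 22) - 10 = -850 - 10 = -860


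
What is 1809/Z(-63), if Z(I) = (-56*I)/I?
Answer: -1809/56 ≈ -32.304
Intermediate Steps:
Z(I) = -56
1809/Z(-63) = 1809/(-56) = 1809*(-1/56) = -1809/56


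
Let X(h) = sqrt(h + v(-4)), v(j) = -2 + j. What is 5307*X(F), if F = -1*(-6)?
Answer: 0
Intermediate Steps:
F = 6
X(h) = sqrt(-6 + h) (X(h) = sqrt(h + (-2 - 4)) = sqrt(h - 6) = sqrt(-6 + h))
5307*X(F) = 5307*sqrt(-6 + 6) = 5307*sqrt(0) = 5307*0 = 0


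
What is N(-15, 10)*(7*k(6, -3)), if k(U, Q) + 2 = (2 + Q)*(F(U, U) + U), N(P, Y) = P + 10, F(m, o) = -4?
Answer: 140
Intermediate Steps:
N(P, Y) = 10 + P
k(U, Q) = -2 + (-4 + U)*(2 + Q) (k(U, Q) = -2 + (2 + Q)*(-4 + U) = -2 + (-4 + U)*(2 + Q))
N(-15, 10)*(7*k(6, -3)) = (10 - 15)*(7*(-10 - 4*(-3) + 2*6 - 3*6)) = -35*(-10 + 12 + 12 - 18) = -35*(-4) = -5*(-28) = 140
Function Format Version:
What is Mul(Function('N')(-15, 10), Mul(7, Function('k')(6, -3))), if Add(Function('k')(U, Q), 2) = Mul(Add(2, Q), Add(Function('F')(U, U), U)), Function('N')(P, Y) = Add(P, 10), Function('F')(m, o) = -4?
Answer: 140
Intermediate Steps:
Function('N')(P, Y) = Add(10, P)
Function('k')(U, Q) = Add(-2, Mul(Add(-4, U), Add(2, Q))) (Function('k')(U, Q) = Add(-2, Mul(Add(2, Q), Add(-4, U))) = Add(-2, Mul(Add(-4, U), Add(2, Q))))
Mul(Function('N')(-15, 10), Mul(7, Function('k')(6, -3))) = Mul(Add(10, -15), Mul(7, Add(-10, Mul(-4, -3), Mul(2, 6), Mul(-3, 6)))) = Mul(-5, Mul(7, Add(-10, 12, 12, -18))) = Mul(-5, Mul(7, -4)) = Mul(-5, -28) = 140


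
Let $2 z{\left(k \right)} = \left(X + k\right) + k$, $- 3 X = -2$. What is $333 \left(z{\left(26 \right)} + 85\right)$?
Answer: $37074$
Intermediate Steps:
$X = \frac{2}{3}$ ($X = \left(- \frac{1}{3}\right) \left(-2\right) = \frac{2}{3} \approx 0.66667$)
$z{\left(k \right)} = \frac{1}{3} + k$ ($z{\left(k \right)} = \frac{\left(\frac{2}{3} + k\right) + k}{2} = \frac{\frac{2}{3} + 2 k}{2} = \frac{1}{3} + k$)
$333 \left(z{\left(26 \right)} + 85\right) = 333 \left(\left(\frac{1}{3} + 26\right) + 85\right) = 333 \left(\frac{79}{3} + 85\right) = 333 \cdot \frac{334}{3} = 37074$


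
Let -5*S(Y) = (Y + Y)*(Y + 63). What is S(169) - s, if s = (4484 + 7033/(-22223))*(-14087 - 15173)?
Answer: 14575720884932/111115 ≈ 1.3118e+8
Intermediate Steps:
s = -2915492704740/22223 (s = (4484 + 7033*(-1/22223))*(-29260) = (4484 - 7033/22223)*(-29260) = (99640899/22223)*(-29260) = -2915492704740/22223 ≈ -1.3119e+8)
S(Y) = -2*Y*(63 + Y)/5 (S(Y) = -(Y + Y)*(Y + 63)/5 = -2*Y*(63 + Y)/5)
S(169) - s = -⅖*169*(63 + 169) - 1*(-2915492704740/22223) = -⅖*169*232 + 2915492704740/22223 = -78416/5 + 2915492704740/22223 = 14575720884932/111115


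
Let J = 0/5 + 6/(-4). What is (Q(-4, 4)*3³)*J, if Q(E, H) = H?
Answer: -162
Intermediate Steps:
J = -3/2 (J = 0*(⅕) + 6*(-¼) = 0 - 3/2 = -3/2 ≈ -1.5000)
(Q(-4, 4)*3³)*J = (4*3³)*(-3/2) = (4*27)*(-3/2) = 108*(-3/2) = -162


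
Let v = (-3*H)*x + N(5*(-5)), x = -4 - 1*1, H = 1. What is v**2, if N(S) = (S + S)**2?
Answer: 6325225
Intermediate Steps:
x = -5 (x = -4 - 1 = -5)
N(S) = 4*S**2 (N(S) = (2*S)**2 = 4*S**2)
v = 2515 (v = -3*1*(-5) + 4*(5*(-5))**2 = -3*(-5) + 4*(-25)**2 = 15 + 4*625 = 15 + 2500 = 2515)
v**2 = 2515**2 = 6325225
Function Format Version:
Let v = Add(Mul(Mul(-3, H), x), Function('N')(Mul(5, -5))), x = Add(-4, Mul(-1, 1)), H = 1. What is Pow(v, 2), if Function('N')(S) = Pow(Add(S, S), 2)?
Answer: 6325225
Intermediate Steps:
x = -5 (x = Add(-4, -1) = -5)
Function('N')(S) = Mul(4, Pow(S, 2)) (Function('N')(S) = Pow(Mul(2, S), 2) = Mul(4, Pow(S, 2)))
v = 2515 (v = Add(Mul(Mul(-3, 1), -5), Mul(4, Pow(Mul(5, -5), 2))) = Add(Mul(-3, -5), Mul(4, Pow(-25, 2))) = Add(15, Mul(4, 625)) = Add(15, 2500) = 2515)
Pow(v, 2) = Pow(2515, 2) = 6325225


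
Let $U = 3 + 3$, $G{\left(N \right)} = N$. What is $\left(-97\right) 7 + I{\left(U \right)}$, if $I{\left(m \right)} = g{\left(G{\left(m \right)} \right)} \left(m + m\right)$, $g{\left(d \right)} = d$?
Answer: $-607$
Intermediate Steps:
$U = 6$
$I{\left(m \right)} = 2 m^{2}$ ($I{\left(m \right)} = m \left(m + m\right) = m 2 m = 2 m^{2}$)
$\left(-97\right) 7 + I{\left(U \right)} = \left(-97\right) 7 + 2 \cdot 6^{2} = -679 + 2 \cdot 36 = -679 + 72 = -607$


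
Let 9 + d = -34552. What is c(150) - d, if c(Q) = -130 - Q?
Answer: 34281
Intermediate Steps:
d = -34561 (d = -9 - 34552 = -34561)
c(150) - d = (-130 - 1*150) - 1*(-34561) = (-130 - 150) + 34561 = -280 + 34561 = 34281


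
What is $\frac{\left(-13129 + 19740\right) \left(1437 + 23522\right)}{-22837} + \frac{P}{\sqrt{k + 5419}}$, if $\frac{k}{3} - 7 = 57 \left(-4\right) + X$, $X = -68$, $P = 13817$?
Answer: $- \frac{165003949}{22837} + \frac{13817 \sqrt{1138}}{2276} \approx -7020.5$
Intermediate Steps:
$k = -867$ ($k = 21 + 3 \left(57 \left(-4\right) - 68\right) = 21 + 3 \left(-228 - 68\right) = 21 + 3 \left(-296\right) = 21 - 888 = -867$)
$\frac{\left(-13129 + 19740\right) \left(1437 + 23522\right)}{-22837} + \frac{P}{\sqrt{k + 5419}} = \frac{\left(-13129 + 19740\right) \left(1437 + 23522\right)}{-22837} + \frac{13817}{\sqrt{-867 + 5419}} = 6611 \cdot 24959 \left(- \frac{1}{22837}\right) + \frac{13817}{\sqrt{4552}} = 165003949 \left(- \frac{1}{22837}\right) + \frac{13817}{2 \sqrt{1138}} = - \frac{165003949}{22837} + 13817 \frac{\sqrt{1138}}{2276} = - \frac{165003949}{22837} + \frac{13817 \sqrt{1138}}{2276}$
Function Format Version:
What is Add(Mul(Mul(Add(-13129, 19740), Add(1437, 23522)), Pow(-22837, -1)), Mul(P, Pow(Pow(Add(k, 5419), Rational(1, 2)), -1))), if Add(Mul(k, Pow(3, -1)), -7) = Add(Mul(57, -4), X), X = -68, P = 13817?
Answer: Add(Rational(-165003949, 22837), Mul(Rational(13817, 2276), Pow(1138, Rational(1, 2)))) ≈ -7020.5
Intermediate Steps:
k = -867 (k = Add(21, Mul(3, Add(Mul(57, -4), -68))) = Add(21, Mul(3, Add(-228, -68))) = Add(21, Mul(3, -296)) = Add(21, -888) = -867)
Add(Mul(Mul(Add(-13129, 19740), Add(1437, 23522)), Pow(-22837, -1)), Mul(P, Pow(Pow(Add(k, 5419), Rational(1, 2)), -1))) = Add(Mul(Mul(Add(-13129, 19740), Add(1437, 23522)), Pow(-22837, -1)), Mul(13817, Pow(Pow(Add(-867, 5419), Rational(1, 2)), -1))) = Add(Mul(Mul(6611, 24959), Rational(-1, 22837)), Mul(13817, Pow(Pow(4552, Rational(1, 2)), -1))) = Add(Mul(165003949, Rational(-1, 22837)), Mul(13817, Pow(Mul(2, Pow(1138, Rational(1, 2))), -1))) = Add(Rational(-165003949, 22837), Mul(13817, Mul(Rational(1, 2276), Pow(1138, Rational(1, 2))))) = Add(Rational(-165003949, 22837), Mul(Rational(13817, 2276), Pow(1138, Rational(1, 2))))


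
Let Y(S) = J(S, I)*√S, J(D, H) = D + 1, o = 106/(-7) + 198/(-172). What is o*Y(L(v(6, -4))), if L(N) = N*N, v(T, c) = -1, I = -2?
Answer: -9809/301 ≈ -32.588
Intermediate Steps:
o = -9809/602 (o = 106*(-⅐) + 198*(-1/172) = -106/7 - 99/86 = -9809/602 ≈ -16.294)
J(D, H) = 1 + D
L(N) = N²
Y(S) = √S*(1 + S) (Y(S) = (1 + S)*√S = √S*(1 + S))
o*Y(L(v(6, -4))) = -9809*√((-1)²)*(1 + (-1)²)/602 = -9809*√1*(1 + 1)/602 = -9809*2/602 = -9809/602*2 = -9809/301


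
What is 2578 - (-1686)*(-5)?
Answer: -5852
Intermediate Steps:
2578 - (-1686)*(-5) = 2578 - 1*8430 = 2578 - 8430 = -5852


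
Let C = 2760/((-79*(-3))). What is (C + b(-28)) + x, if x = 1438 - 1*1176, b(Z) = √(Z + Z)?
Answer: 21618/79 + 2*I*√14 ≈ 273.65 + 7.4833*I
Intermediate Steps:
b(Z) = √2*√Z (b(Z) = √(2*Z) = √2*√Z)
x = 262 (x = 1438 - 1176 = 262)
C = 920/79 (C = 2760/237 = 2760*(1/237) = 920/79 ≈ 11.646)
(C + b(-28)) + x = (920/79 + √2*√(-28)) + 262 = (920/79 + √2*(2*I*√7)) + 262 = (920/79 + 2*I*√14) + 262 = 21618/79 + 2*I*√14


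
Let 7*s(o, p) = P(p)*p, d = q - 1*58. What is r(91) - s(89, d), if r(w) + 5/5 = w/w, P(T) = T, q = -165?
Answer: -49729/7 ≈ -7104.1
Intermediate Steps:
d = -223 (d = -165 - 1*58 = -165 - 58 = -223)
r(w) = 0 (r(w) = -1 + w/w = -1 + 1 = 0)
s(o, p) = p**2/7 (s(o, p) = (p*p)/7 = p**2/7)
r(91) - s(89, d) = 0 - (-223)**2/7 = 0 - 49729/7 = -49729/7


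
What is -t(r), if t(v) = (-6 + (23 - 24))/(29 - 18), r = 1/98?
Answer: 7/11 ≈ 0.63636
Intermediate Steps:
r = 1/98 ≈ 0.010204
t(v) = -7/11 (t(v) = (-6 - 1)/11 = -7*1/11 = -7/11)
-t(r) = -1*(-7/11) = 7/11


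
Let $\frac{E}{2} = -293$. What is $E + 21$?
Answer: $-565$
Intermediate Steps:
$E = -586$ ($E = 2 \left(-293\right) = -586$)
$E + 21 = -586 + 21 = -565$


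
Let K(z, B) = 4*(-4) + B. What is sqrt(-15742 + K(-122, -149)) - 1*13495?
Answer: -13495 + I*sqrt(15907) ≈ -13495.0 + 126.12*I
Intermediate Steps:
K(z, B) = -16 + B
sqrt(-15742 + K(-122, -149)) - 1*13495 = sqrt(-15742 + (-16 - 149)) - 1*13495 = sqrt(-15742 - 165) - 13495 = sqrt(-15907) - 13495 = I*sqrt(15907) - 13495 = -13495 + I*sqrt(15907)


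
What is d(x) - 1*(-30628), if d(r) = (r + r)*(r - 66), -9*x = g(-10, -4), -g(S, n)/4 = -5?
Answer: 2505428/81 ≈ 30931.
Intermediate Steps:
g(S, n) = 20 (g(S, n) = -4*(-5) = 20)
x = -20/9 (x = -⅑*20 = -20/9 ≈ -2.2222)
d(r) = 2*r*(-66 + r) (d(r) = (2*r)*(-66 + r) = 2*r*(-66 + r))
d(x) - 1*(-30628) = 2*(-20/9)*(-66 - 20/9) - 1*(-30628) = 2*(-20/9)*(-614/9) + 30628 = 24560/81 + 30628 = 2505428/81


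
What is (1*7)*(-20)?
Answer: -140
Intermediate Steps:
(1*7)*(-20) = 7*(-20) = -140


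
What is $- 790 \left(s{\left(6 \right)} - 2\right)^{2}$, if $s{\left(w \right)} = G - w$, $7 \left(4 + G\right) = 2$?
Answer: $- \frac{5311960}{49} \approx -1.0841 \cdot 10^{5}$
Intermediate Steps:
$G = - \frac{26}{7}$ ($G = -4 + \frac{1}{7} \cdot 2 = -4 + \frac{2}{7} = - \frac{26}{7} \approx -3.7143$)
$s{\left(w \right)} = - \frac{26}{7} - w$
$- 790 \left(s{\left(6 \right)} - 2\right)^{2} = - 790 \left(\left(- \frac{26}{7} - 6\right) - 2\right)^{2} = - 790 \left(- \frac{68}{7} - 2\right)^{2} = - 790 \left(- \frac{82}{7}\right)^{2} = \left(-790\right) \frac{6724}{49} = - \frac{5311960}{49}$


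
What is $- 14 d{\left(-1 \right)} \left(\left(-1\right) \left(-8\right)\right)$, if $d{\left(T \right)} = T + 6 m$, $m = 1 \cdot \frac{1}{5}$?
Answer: $- \frac{112}{5} \approx -22.4$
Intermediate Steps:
$m = \frac{1}{5}$ ($m = 1 \cdot \frac{1}{5} = \frac{1}{5} \approx 0.2$)
$d{\left(T \right)} = \frac{6}{5} + T$ ($d{\left(T \right)} = T + 6 \cdot \frac{1}{5} = T + \frac{6}{5} = \frac{6}{5} + T$)
$- 14 d{\left(-1 \right)} \left(\left(-1\right) \left(-8\right)\right) = - 14 \left(\frac{6}{5} - 1\right) \left(\left(-1\right) \left(-8\right)\right) = \left(-14\right) \frac{1}{5} \cdot 8 = \left(- \frac{14}{5}\right) 8 = - \frac{112}{5}$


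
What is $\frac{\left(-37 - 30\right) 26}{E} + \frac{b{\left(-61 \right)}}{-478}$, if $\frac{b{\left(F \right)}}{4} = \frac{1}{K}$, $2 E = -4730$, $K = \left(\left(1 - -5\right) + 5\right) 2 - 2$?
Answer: $\frac{832203}{1130470} \approx 0.73616$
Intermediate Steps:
$K = 20$ ($K = \left(\left(1 + 5\right) + 5\right) 2 - 2 = \left(6 + 5\right) 2 - 2 = 11 \cdot 2 - 2 = 22 - 2 = 20$)
$E = -2365$ ($E = \frac{1}{2} \left(-4730\right) = -2365$)
$b{\left(F \right)} = \frac{1}{5}$ ($b{\left(F \right)} = \frac{4}{20} = 4 \cdot \frac{1}{20} = \frac{1}{5}$)
$\frac{\left(-37 - 30\right) 26}{E} + \frac{b{\left(-61 \right)}}{-478} = \frac{\left(-37 - 30\right) 26}{-2365} + \frac{1}{5 \left(-478\right)} = \left(-67\right) 26 \left(- \frac{1}{2365}\right) + \frac{1}{5} \left(- \frac{1}{478}\right) = \left(-1742\right) \left(- \frac{1}{2365}\right) - \frac{1}{2390} = \frac{1742}{2365} - \frac{1}{2390} = \frac{832203}{1130470}$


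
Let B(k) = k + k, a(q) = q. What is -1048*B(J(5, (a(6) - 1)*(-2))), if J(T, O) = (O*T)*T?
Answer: 524000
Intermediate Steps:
J(T, O) = O*T**2
B(k) = 2*k
-1048*B(J(5, (a(6) - 1)*(-2))) = -2096*((6 - 1)*(-2))*5**2 = -2096*(5*(-2))*25 = -2096*(-10*25) = -2096*(-250) = -1048*(-500) = 524000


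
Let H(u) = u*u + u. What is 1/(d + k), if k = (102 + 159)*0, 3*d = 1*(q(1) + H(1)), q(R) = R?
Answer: 1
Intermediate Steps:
H(u) = u + u² (H(u) = u² + u = u + u²)
d = 1 (d = (1*(1 + 1*(1 + 1)))/3 = (1*(1 + 1*2))/3 = (1*(1 + 2))/3 = (1*3)/3 = (⅓)*3 = 1)
k = 0 (k = 261*0 = 0)
1/(d + k) = 1/(1 + 0) = 1/1 = 1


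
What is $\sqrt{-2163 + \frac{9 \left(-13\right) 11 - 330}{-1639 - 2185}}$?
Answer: $\frac{9 i \sqrt{24400705}}{956} \approx 46.504 i$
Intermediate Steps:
$\sqrt{-2163 + \frac{9 \left(-13\right) 11 - 330}{-1639 - 2185}} = \sqrt{-2163 + \frac{\left(-117\right) 11 - 330}{-3824}} = \sqrt{-2163 + \left(-1287 - 330\right) \left(- \frac{1}{3824}\right)} = \sqrt{-2163 - - \frac{1617}{3824}} = \sqrt{-2163 + \frac{1617}{3824}} = \sqrt{- \frac{8269695}{3824}} = \frac{9 i \sqrt{24400705}}{956}$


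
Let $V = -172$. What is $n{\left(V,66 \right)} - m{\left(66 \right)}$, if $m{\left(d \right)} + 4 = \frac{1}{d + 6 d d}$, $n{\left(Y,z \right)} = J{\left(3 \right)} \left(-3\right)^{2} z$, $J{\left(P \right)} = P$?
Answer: $\frac{46796771}{26202} \approx 1786.0$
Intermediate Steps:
$n{\left(Y,z \right)} = 27 z$ ($n{\left(Y,z \right)} = 3 \left(-3\right)^{2} z = 3 \cdot 9 z = 27 z$)
$m{\left(d \right)} = -4 + \frac{1}{d + 6 d^{2}}$ ($m{\left(d \right)} = -4 + \frac{1}{d + 6 d d} = -4 + \frac{1}{d + 6 d^{2}}$)
$n{\left(V,66 \right)} - m{\left(66 \right)} = 27 \cdot 66 - \frac{1 - 24 \cdot 66^{2} - 264}{66 \left(1 + 6 \cdot 66\right)} = 1782 - \frac{1 - 104544 - 264}{66 \left(1 + 396\right)} = 1782 - \frac{1 - 104544 - 264}{66 \cdot 397} = 1782 - \frac{1}{66} \cdot \frac{1}{397} \left(-104807\right) = 1782 - - \frac{104807}{26202} = 1782 + \frac{104807}{26202} = \frac{46796771}{26202}$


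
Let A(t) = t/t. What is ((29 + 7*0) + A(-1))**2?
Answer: 900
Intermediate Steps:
A(t) = 1
((29 + 7*0) + A(-1))**2 = ((29 + 7*0) + 1)**2 = ((29 + 0) + 1)**2 = (29 + 1)**2 = 30**2 = 900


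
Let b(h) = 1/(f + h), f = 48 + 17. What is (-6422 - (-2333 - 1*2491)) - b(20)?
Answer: -135831/85 ≈ -1598.0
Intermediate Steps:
f = 65
b(h) = 1/(65 + h)
(-6422 - (-2333 - 1*2491)) - b(20) = (-6422 - (-2333 - 1*2491)) - 1/(65 + 20) = (-6422 - (-2333 - 2491)) - 1/85 = (-6422 - 1*(-4824)) - 1*1/85 = (-6422 + 4824) - 1/85 = -1598 - 1/85 = -135831/85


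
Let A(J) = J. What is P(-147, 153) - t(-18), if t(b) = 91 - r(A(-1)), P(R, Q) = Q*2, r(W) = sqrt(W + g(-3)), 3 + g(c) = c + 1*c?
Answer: 215 + I*sqrt(10) ≈ 215.0 + 3.1623*I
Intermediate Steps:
g(c) = -3 + 2*c (g(c) = -3 + (c + 1*c) = -3 + (c + c) = -3 + 2*c)
r(W) = sqrt(-9 + W) (r(W) = sqrt(W + (-3 + 2*(-3))) = sqrt(W + (-3 - 6)) = sqrt(W - 9) = sqrt(-9 + W))
P(R, Q) = 2*Q
t(b) = 91 - I*sqrt(10) (t(b) = 91 - sqrt(-9 - 1) = 91 - sqrt(-10) = 91 - I*sqrt(10))
P(-147, 153) - t(-18) = 2*153 - (91 - I*sqrt(10)) = 306 + (-91 + I*sqrt(10)) = 215 + I*sqrt(10)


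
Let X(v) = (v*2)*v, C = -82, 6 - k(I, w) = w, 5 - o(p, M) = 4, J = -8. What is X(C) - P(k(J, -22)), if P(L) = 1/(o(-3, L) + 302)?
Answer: 4074743/303 ≈ 13448.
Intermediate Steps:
o(p, M) = 1 (o(p, M) = 5 - 1*4 = 5 - 4 = 1)
k(I, w) = 6 - w
P(L) = 1/303 (P(L) = 1/(1 + 302) = 1/303)
X(v) = 2*v**2 (X(v) = (2*v)*v = 2*v**2)
X(C) - P(k(J, -22)) = 2*(-82)**2 - 1*1/303 = 2*6724 - 1/303 = 13448 - 1/303 = 4074743/303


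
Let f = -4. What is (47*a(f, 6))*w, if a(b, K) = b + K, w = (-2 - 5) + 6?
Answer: -94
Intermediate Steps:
w = -1 (w = -7 + 6 = -1)
a(b, K) = K + b
(47*a(f, 6))*w = (47*(6 - 4))*(-1) = (47*2)*(-1) = 94*(-1) = -94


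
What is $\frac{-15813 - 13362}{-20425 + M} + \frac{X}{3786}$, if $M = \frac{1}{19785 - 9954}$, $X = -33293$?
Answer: $- \frac{1399818815983}{190055471691} \approx -7.3653$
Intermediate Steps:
$M = \frac{1}{9831} \approx 0.00010172$
$\frac{-15813 - 13362}{-20425 + M} + \frac{X}{3786} = \frac{-15813 - 13362}{-20425 + \frac{1}{9831}} - \frac{33293}{3786} = - \frac{29175}{- \frac{200798174}{9831}} - \frac{33293}{3786} = \left(-29175\right) \left(- \frac{9831}{200798174}\right) - \frac{33293}{3786} = \frac{286819425}{200798174} - \frac{33293}{3786} = - \frac{1399818815983}{190055471691}$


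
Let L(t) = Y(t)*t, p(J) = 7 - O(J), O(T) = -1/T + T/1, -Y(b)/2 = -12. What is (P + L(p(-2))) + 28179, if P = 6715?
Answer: 35098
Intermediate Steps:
Y(b) = 24 (Y(b) = -2*(-12) = 24)
O(T) = T - 1/T (O(T) = -1/T + T*1 = -1/T + T = T - 1/T)
p(J) = 7 + 1/J - J (p(J) = 7 - (J - 1/J) = 7 + (1/J - J) = 7 + 1/J - J)
L(t) = 24*t
(P + L(p(-2))) + 28179 = (6715 + 24*(7 + 1/(-2) - 1*(-2))) + 28179 = (6715 + 24*(7 - ½ + 2)) + 28179 = (6715 + 24*(17/2)) + 28179 = (6715 + 204) + 28179 = 6919 + 28179 = 35098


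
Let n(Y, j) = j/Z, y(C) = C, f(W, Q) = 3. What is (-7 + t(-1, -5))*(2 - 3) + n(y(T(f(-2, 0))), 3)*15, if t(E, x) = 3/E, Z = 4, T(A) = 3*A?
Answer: 85/4 ≈ 21.250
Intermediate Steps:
n(Y, j) = j/4
(-7 + t(-1, -5))*(2 - 3) + n(y(T(f(-2, 0))), 3)*15 = (-7 + 3/(-1))*(2 - 3) + ((¼)*3)*15 = (-7 + 3*(-1))*(-1) + (¾)*15 = (-7 - 3)*(-1) + 45/4 = -10*(-1) + 45/4 = 10 + 45/4 = 85/4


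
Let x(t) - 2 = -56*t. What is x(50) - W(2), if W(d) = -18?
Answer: -2780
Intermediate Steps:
x(t) = 2 - 56*t
x(50) - W(2) = (2 - 56*50) - 1*(-18) = (2 - 2800) + 18 = -2798 + 18 = -2780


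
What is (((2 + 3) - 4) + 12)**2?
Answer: 169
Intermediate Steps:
(((2 + 3) - 4) + 12)**2 = ((5 - 4) + 12)**2 = (1 + 12)**2 = 13**2 = 169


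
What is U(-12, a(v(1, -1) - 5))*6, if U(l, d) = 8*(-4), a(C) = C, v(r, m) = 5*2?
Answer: -192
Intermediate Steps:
v(r, m) = 10
U(l, d) = -32
U(-12, a(v(1, -1) - 5))*6 = -32*6 = -192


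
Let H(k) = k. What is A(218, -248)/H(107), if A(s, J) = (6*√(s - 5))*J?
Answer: -1488*√213/107 ≈ -202.96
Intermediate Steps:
A(s, J) = 6*J*√(-5 + s) (A(s, J) = (6*√(-5 + s))*J = 6*J*√(-5 + s))
A(218, -248)/H(107) = (6*(-248)*√(-5 + 218))/107 = (6*(-248)*√213)*(1/107) = -1488*√213*(1/107) = -1488*√213/107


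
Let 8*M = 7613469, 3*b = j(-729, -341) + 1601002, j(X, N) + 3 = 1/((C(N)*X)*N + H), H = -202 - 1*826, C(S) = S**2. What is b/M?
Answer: 370230077119236160/660228835639867767 ≈ 0.56076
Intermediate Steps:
H = -1028 (H = -202 - 826 = -1028)
j(X, N) = -3 + 1/(-1028 + X*N**3) (j(X, N) = -3 + 1/((N**2*X)*N - 1028) = -3 + 1/((X*N**2)*N - 1028) = -3 + 1/(X*N**3 - 1028) = -3 + 1/(-1028 + X*N**3))
b = 46278759639904520/86718529443 (b = ((3085 - 3*(-729)*(-341)**3)/(-1028 - 729*(-341)**3) + 1601002)/3 = ((3085 - 3*(-729)*(-39651821))/(-1028 - 729*(-39651821)) + 1601002)/3 = ((3085 - 86718532527)/(-1028 + 28906177509) + 1601002)/3 = (-86718529442/28906176481 + 1601002)/3 = (1/3)*(46278759639904520/28906176481) = 46278759639904520/86718529443 ≈ 5.3367e+5)
M = 7613469/8 (M = (1/8)*7613469 = 7613469/8 ≈ 9.5168e+5)
b/M = 46278759639904520/(86718529443*(7613469/8)) = (46278759639904520/86718529443)*(8/7613469) = 370230077119236160/660228835639867767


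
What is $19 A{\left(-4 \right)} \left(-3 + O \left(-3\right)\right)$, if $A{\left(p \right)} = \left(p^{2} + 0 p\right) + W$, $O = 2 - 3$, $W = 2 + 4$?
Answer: $0$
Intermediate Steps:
$W = 6$
$O = -1$
$A{\left(p \right)} = 6 + p^{2}$ ($A{\left(p \right)} = \left(p^{2} + 0 p\right) + 6 = \left(p^{2} + 0\right) + 6 = p^{2} + 6 = 6 + p^{2}$)
$19 A{\left(-4 \right)} \left(-3 + O \left(-3\right)\right) = 19 \left(6 + \left(-4\right)^{2}\right) \left(-3 - -3\right) = 19 \left(6 + 16\right) \left(-3 + 3\right) = 19 \cdot 22 \cdot 0 = 418 \cdot 0 = 0$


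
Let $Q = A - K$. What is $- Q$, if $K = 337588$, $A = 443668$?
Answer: $-106080$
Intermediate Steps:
$Q = 106080$ ($Q = 443668 - 337588 = 106080$)
$- Q = \left(-1\right) 106080 = -106080$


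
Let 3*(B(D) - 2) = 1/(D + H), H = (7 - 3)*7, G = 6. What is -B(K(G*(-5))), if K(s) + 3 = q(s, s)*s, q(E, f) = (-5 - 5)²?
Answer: -17849/8925 ≈ -1.9999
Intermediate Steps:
q(E, f) = 100 (q(E, f) = (-10)² = 100)
K(s) = -3 + 100*s
H = 28 (H = 4*7 = 28)
B(D) = 2 + 1/(3*(28 + D)) (B(D) = 2 + 1/(3*(D + 28)) = 2 + 1/(3*(28 + D)))
-B(K(G*(-5))) = -(169 + 6*(-3 + 100*(6*(-5))))/(3*(28 + (-3 + 100*(6*(-5))))) = -(169 + 6*(-3 + 100*(-30)))/(3*(28 + (-3 + 100*(-30)))) = -(169 + 6*(-3 - 3000))/(3*(28 + (-3 - 3000))) = -(169 + 6*(-3003))/(3*(28 - 3003)) = -(169 - 18018)/(3*(-2975)) = -(-1)*(-17849)/(3*2975) = -1*17849/8925 = -17849/8925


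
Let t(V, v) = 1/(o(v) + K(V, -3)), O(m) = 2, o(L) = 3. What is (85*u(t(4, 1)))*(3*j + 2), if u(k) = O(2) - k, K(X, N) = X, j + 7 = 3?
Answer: -11050/7 ≈ -1578.6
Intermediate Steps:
j = -4 (j = -7 + 3 = -4)
t(V, v) = 1/(3 + V)
u(k) = 2 - k
(85*u(t(4, 1)))*(3*j + 2) = (85*(2 - 1/(3 + 4)))*(3*(-4) + 2) = (85*(2 - 1/7))*(-12 + 2) = (85*(2 - 1*1/7))*(-10) = (85*(2 - 1/7))*(-10) = (85*(13/7))*(-10) = (1105/7)*(-10) = -11050/7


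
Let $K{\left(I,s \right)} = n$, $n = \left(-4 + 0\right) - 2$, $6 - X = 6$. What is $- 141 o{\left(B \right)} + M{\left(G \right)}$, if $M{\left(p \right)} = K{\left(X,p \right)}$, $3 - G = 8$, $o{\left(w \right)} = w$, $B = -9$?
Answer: $1263$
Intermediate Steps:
$X = 0$ ($X = 6 - 6 = 0$)
$G = -5$ ($G = 3 - 8 = -5$)
$n = -6$ ($n = -4 - 2 = -6$)
$K{\left(I,s \right)} = -6$
$M{\left(p \right)} = -6$
$- 141 o{\left(B \right)} + M{\left(G \right)} = \left(-141\right) \left(-9\right) - 6 = 1269 - 6 = 1263$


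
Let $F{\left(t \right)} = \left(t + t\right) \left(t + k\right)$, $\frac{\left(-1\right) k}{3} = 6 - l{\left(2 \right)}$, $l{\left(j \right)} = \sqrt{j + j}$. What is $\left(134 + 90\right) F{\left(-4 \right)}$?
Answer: $28672$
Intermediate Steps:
$l{\left(j \right)} = \sqrt{2} \sqrt{j}$ ($l{\left(j \right)} = \sqrt{2 j} = \sqrt{2} \sqrt{j}$)
$k = -12$ ($k = - 3 \left(6 - \sqrt{2} \sqrt{2}\right) = - 3 \left(6 - 2\right) = \left(-3\right) 4 = -12$)
$F{\left(t \right)} = 2 t \left(-12 + t\right)$ ($F{\left(t \right)} = \left(t + t\right) \left(t - 12\right) = 2 t \left(-12 + t\right)$)
$\left(134 + 90\right) F{\left(-4 \right)} = \left(134 + 90\right) 2 \left(-4\right) \left(-12 - 4\right) = 224 \cdot 2 \left(-4\right) \left(-16\right) = 224 \cdot 128 = 28672$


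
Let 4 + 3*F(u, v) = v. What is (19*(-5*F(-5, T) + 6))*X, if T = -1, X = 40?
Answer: 32680/3 ≈ 10893.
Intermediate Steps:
F(u, v) = -4/3 + v/3
(19*(-5*F(-5, T) + 6))*X = (19*(-5*(-4/3 + (⅓)*(-1)) + 6))*40 = (19*(-5*(-4/3 - ⅓) + 6))*40 = (19*(-5*(-5/3) + 6))*40 = (19*(25/3 + 6))*40 = (19*(43/3))*40 = (817/3)*40 = 32680/3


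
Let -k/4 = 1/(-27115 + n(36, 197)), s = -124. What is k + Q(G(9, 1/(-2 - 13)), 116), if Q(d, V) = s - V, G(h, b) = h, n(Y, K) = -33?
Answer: -1628879/6787 ≈ -240.00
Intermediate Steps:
Q(d, V) = -124 - V
k = 1/6787 (k = -4/(-27115 - 33) = -4/(-27148) = -4*(-1/27148) = 1/6787 ≈ 0.00014734)
k + Q(G(9, 1/(-2 - 13)), 116) = 1/6787 + (-124 - 1*116) = 1/6787 + (-124 - 116) = 1/6787 - 240 = -1628879/6787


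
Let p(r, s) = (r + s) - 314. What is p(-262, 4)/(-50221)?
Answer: 572/50221 ≈ 0.011390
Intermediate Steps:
p(r, s) = -314 + r + s
p(-262, 4)/(-50221) = (-314 - 262 + 4)/(-50221) = -572*(-1/50221) = 572/50221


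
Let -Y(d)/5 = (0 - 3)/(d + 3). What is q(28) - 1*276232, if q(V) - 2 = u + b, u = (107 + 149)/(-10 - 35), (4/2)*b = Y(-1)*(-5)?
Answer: -49725799/180 ≈ -2.7625e+5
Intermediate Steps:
Y(d) = 15/(3 + d) (Y(d) = -5*(0 - 3)/(d + 3) = -(-15)/(3 + d) = 15/(3 + d))
b = -75/4 (b = ((15/(3 - 1))*(-5))/2 = ((15/2)*(-5))/2 = (½)*(-75/2) = -75/4 ≈ -18.750)
u = -256/45 (u = 256/(-45) = 256*(-1/45) = -256/45 ≈ -5.6889)
q(V) = -4039/180 (q(V) = 2 + (-256/45 - 75/4) = 2 - 4399/180 = -4039/180)
q(28) - 1*276232 = -4039/180 - 1*276232 = -4039/180 - 276232 = -49725799/180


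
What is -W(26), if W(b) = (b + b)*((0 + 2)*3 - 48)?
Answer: 2184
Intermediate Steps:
W(b) = -84*b (W(b) = (2*b)*(2*3 - 48) = (2*b)*(6 - 48) = (2*b)*(-42) = -84*b)
-W(26) = -(-84)*26 = -1*(-2184) = 2184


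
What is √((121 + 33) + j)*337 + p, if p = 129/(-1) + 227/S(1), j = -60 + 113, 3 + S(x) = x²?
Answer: -485/2 + 1011*√23 ≈ 4606.1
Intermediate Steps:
S(x) = -3 + x²
j = 53
p = -485/2 (p = 129/(-1) + 227/(-3 + 1²) = 129*(-1) + 227/(-3 + 1) = -129 + 227/(-2) = -129 + 227*(-½) = -129 - 227/2 = -485/2 ≈ -242.50)
√((121 + 33) + j)*337 + p = √((121 + 33) + 53)*337 - 485/2 = √(154 + 53)*337 - 485/2 = √207*337 - 485/2 = (3*√23)*337 - 485/2 = 1011*√23 - 485/2 = -485/2 + 1011*√23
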